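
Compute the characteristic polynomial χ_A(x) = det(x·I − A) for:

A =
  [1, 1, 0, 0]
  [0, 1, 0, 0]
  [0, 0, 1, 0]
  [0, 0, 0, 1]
x^4 - 4*x^3 + 6*x^2 - 4*x + 1

Expanding det(x·I − A) (e.g. by cofactor expansion or by noting that A is similar to its Jordan form J, which has the same characteristic polynomial as A) gives
  χ_A(x) = x^4 - 4*x^3 + 6*x^2 - 4*x + 1
which factors as (x - 1)^4. The eigenvalues (with algebraic multiplicities) are λ = 1 with multiplicity 4.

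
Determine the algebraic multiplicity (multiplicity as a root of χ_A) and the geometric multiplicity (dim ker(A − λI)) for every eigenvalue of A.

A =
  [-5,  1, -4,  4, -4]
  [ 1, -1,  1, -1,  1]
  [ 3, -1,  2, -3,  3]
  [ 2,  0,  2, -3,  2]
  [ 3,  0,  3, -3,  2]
λ = -1: alg = 5, geom = 3

Step 1 — factor the characteristic polynomial to read off the algebraic multiplicities:
  χ_A(x) = (x + 1)^5

Step 2 — compute geometric multiplicities via the rank-nullity identity g(λ) = n − rank(A − λI):
  rank(A − (-1)·I) = 2, so dim ker(A − (-1)·I) = n − 2 = 3

Summary:
  λ = -1: algebraic multiplicity = 5, geometric multiplicity = 3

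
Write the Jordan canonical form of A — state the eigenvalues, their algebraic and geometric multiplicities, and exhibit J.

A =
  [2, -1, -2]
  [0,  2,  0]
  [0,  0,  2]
J_2(2) ⊕ J_1(2)

The characteristic polynomial is
  det(x·I − A) = x^3 - 6*x^2 + 12*x - 8 = (x - 2)^3

Eigenvalues and multiplicities (the geometric multiplicity of λ is n − rank(A − λI), which equals the number of Jordan blocks for λ):
  λ = 2: algebraic multiplicity = 3, geometric multiplicity = 2

Determining the block sizes for each eigenvalue:
  λ = 2: 2 blocks summing to 3 forces exactly one block of size 2 and the rest size 1 → block sizes [2, 1]

Assembling the blocks gives a Jordan form
J =
  [2, 1, 0]
  [0, 2, 0]
  [0, 0, 2]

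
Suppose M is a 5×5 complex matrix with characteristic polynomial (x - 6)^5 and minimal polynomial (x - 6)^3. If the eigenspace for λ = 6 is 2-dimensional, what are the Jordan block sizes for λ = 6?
Block sizes for λ = 6: [3, 2]

Step 1 — from the characteristic polynomial, algebraic multiplicity of λ = 6 is 5. From dim ker(M − (6)·I) = 2, there are exactly 2 Jordan blocks for λ = 6.
Step 2 — from the minimal polynomial, the factor (x − 6)^3 tells us the largest block for λ = 6 has size 3.
Step 3 — with total size 5, 2 blocks, and largest block 3, the block sizes (in nonincreasing order) are [3, 2].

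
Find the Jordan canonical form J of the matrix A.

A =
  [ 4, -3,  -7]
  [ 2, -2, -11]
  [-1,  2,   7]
J_3(3)

The characteristic polynomial is
  det(x·I − A) = x^3 - 9*x^2 + 27*x - 27 = (x - 3)^3

Eigenvalues and multiplicities (the geometric multiplicity of λ is n − rank(A − λI), which equals the number of Jordan blocks for λ):
  λ = 3: algebraic multiplicity = 3, geometric multiplicity = 1

Determining the block sizes for each eigenvalue:
  λ = 3: one block (gm = 1), so the single block has size am = 3 → block sizes [3]

Assembling the blocks gives a Jordan form
J =
  [3, 1, 0]
  [0, 3, 1]
  [0, 0, 3]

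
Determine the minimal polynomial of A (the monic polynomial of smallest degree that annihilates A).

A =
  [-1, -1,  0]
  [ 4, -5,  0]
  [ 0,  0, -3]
x^2 + 6*x + 9

The characteristic polynomial is χ_A(x) = (x + 3)^3, so the eigenvalues are known. The minimal polynomial is
  m_A(x) = Π_λ (x − λ)^{k_λ}
where k_λ is the size of the *largest* Jordan block for λ (equivalently, the smallest k with (A − λI)^k v = 0 for every generalised eigenvector v of λ).

  λ = -3: largest Jordan block has size 2, contributing (x + 3)^2

So m_A(x) = (x + 3)^2 = x^2 + 6*x + 9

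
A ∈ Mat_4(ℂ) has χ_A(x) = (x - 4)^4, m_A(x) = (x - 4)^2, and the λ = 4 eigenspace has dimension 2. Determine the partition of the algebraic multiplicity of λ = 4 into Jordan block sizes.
Block sizes for λ = 4: [2, 2]

Step 1 — from the characteristic polynomial, algebraic multiplicity of λ = 4 is 4. From dim ker(A − (4)·I) = 2, there are exactly 2 Jordan blocks for λ = 4.
Step 2 — from the minimal polynomial, the factor (x − 4)^2 tells us the largest block for λ = 4 has size 2.
Step 3 — with total size 4, 2 blocks, and largest block 2, the block sizes (in nonincreasing order) are [2, 2].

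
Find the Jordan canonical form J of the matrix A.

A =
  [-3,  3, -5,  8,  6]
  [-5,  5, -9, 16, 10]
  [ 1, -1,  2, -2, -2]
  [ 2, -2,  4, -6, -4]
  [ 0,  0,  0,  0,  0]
J_1(-2) ⊕ J_3(0) ⊕ J_1(0)

The characteristic polynomial is
  det(x·I − A) = x^5 + 2*x^4 = x^4*(x + 2)

Eigenvalues and multiplicities (the geometric multiplicity of λ is n − rank(A − λI), which equals the number of Jordan blocks for λ):
  λ = -2: algebraic multiplicity = 1, geometric multiplicity = 1
  λ = 0: algebraic multiplicity = 4, geometric multiplicity = 2

Determining the block sizes for each eigenvalue:
  λ = -2: one block (gm = 1), so the single block has size am = 1 → block sizes [1]
  λ = 0: with am = 4 and gm = 2, the partition is not yet determined (e.g. several partitions of 4 into 2 parts exist). Let N = A − (0)·I. Computing rank(N^1) = 3, rank(N^2) = 2, rank(N^3) = 1; the number of blocks of size ≥ j is rank(N^{j−1}) − rank(N^j), giving [2, 1, 1]. So we have 1 block(s) of size 3, 1 block(s) of size 1 → block sizes [3, 1]

Assembling the blocks gives a Jordan form
J =
  [-2, 0, 0, 0, 0]
  [ 0, 0, 1, 0, 0]
  [ 0, 0, 0, 1, 0]
  [ 0, 0, 0, 0, 0]
  [ 0, 0, 0, 0, 0]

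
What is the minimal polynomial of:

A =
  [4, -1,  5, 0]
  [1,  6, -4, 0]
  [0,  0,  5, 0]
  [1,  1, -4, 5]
x^3 - 15*x^2 + 75*x - 125

The characteristic polynomial is χ_A(x) = (x - 5)^4, so the eigenvalues are known. The minimal polynomial is
  m_A(x) = Π_λ (x − λ)^{k_λ}
where k_λ is the size of the *largest* Jordan block for λ (equivalently, the smallest k with (A − λI)^k v = 0 for every generalised eigenvector v of λ).

  λ = 5: largest Jordan block has size 3, contributing (x − 5)^3

So m_A(x) = (x - 5)^3 = x^3 - 15*x^2 + 75*x - 125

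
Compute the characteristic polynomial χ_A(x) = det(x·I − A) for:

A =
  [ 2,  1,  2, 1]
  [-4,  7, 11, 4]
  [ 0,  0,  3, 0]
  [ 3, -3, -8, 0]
x^4 - 12*x^3 + 54*x^2 - 108*x + 81

Expanding det(x·I − A) (e.g. by cofactor expansion or by noting that A is similar to its Jordan form J, which has the same characteristic polynomial as A) gives
  χ_A(x) = x^4 - 12*x^3 + 54*x^2 - 108*x + 81
which factors as (x - 3)^4. The eigenvalues (with algebraic multiplicities) are λ = 3 with multiplicity 4.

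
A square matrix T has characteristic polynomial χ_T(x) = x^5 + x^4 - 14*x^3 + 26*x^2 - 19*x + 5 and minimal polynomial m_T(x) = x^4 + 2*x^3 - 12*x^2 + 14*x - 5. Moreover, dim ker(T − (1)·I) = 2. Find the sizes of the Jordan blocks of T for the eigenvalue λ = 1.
Block sizes for λ = 1: [3, 1]

Step 1 — from the characteristic polynomial, algebraic multiplicity of λ = 1 is 4. From dim ker(T − (1)·I) = 2, there are exactly 2 Jordan blocks for λ = 1.
Step 2 — from the minimal polynomial, the factor (x − 1)^3 tells us the largest block for λ = 1 has size 3.
Step 3 — with total size 4, 2 blocks, and largest block 3, the block sizes (in nonincreasing order) are [3, 1].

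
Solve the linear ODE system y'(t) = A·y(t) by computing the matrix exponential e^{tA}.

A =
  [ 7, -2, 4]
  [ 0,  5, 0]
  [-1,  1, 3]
e^{tA} =
  [2*t*exp(5*t) + exp(5*t), -2*t*exp(5*t), 4*t*exp(5*t)]
  [0, exp(5*t), 0]
  [-t*exp(5*t), t*exp(5*t), -2*t*exp(5*t) + exp(5*t)]

Strategy: write A = P · J · P⁻¹ where J is a Jordan canonical form, so e^{tA} = P · e^{tJ} · P⁻¹, and e^{tJ} can be computed block-by-block.

A has Jordan form
J =
  [5, 1, 0]
  [0, 5, 0]
  [0, 0, 5]
(up to reordering of blocks).

Per-block formulas:
  For a 1×1 block at λ = 5: exp(t · [5]) = [e^(5t)].
  For a 2×2 Jordan block J_2(5): exp(t · J_2(5)) = e^(5t)·(I + t·N), where N is the 2×2 nilpotent shift.

After assembling e^{tJ} and conjugating by P, we get:

e^{tA} =
  [2*t*exp(5*t) + exp(5*t), -2*t*exp(5*t), 4*t*exp(5*t)]
  [0, exp(5*t), 0]
  [-t*exp(5*t), t*exp(5*t), -2*t*exp(5*t) + exp(5*t)]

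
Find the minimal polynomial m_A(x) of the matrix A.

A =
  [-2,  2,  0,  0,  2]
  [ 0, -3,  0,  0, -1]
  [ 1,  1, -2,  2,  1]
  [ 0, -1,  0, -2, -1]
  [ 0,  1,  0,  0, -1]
x^2 + 4*x + 4

The characteristic polynomial is χ_A(x) = (x + 2)^5, so the eigenvalues are known. The minimal polynomial is
  m_A(x) = Π_λ (x − λ)^{k_λ}
where k_λ is the size of the *largest* Jordan block for λ (equivalently, the smallest k with (A − λI)^k v = 0 for every generalised eigenvector v of λ).

  λ = -2: largest Jordan block has size 2, contributing (x + 2)^2

So m_A(x) = (x + 2)^2 = x^2 + 4*x + 4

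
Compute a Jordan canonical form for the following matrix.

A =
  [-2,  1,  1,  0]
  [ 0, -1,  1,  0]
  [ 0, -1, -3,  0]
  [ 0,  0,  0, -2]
J_2(-2) ⊕ J_1(-2) ⊕ J_1(-2)

The characteristic polynomial is
  det(x·I − A) = x^4 + 8*x^3 + 24*x^2 + 32*x + 16 = (x + 2)^4

Eigenvalues and multiplicities (the geometric multiplicity of λ is n − rank(A − λI), which equals the number of Jordan blocks for λ):
  λ = -2: algebraic multiplicity = 4, geometric multiplicity = 3

Determining the block sizes for each eigenvalue:
  λ = -2: 3 blocks summing to 4 forces exactly one block of size 2 and the rest size 1 → block sizes [2, 1, 1]

Assembling the blocks gives a Jordan form
J =
  [-2,  1,  0,  0]
  [ 0, -2,  0,  0]
  [ 0,  0, -2,  0]
  [ 0,  0,  0, -2]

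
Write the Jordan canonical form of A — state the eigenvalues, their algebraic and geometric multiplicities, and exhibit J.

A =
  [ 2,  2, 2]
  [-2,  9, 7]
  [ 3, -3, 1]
J_3(4)

The characteristic polynomial is
  det(x·I − A) = x^3 - 12*x^2 + 48*x - 64 = (x - 4)^3

Eigenvalues and multiplicities (the geometric multiplicity of λ is n − rank(A − λI), which equals the number of Jordan blocks for λ):
  λ = 4: algebraic multiplicity = 3, geometric multiplicity = 1

Determining the block sizes for each eigenvalue:
  λ = 4: one block (gm = 1), so the single block has size am = 3 → block sizes [3]

Assembling the blocks gives a Jordan form
J =
  [4, 1, 0]
  [0, 4, 1]
  [0, 0, 4]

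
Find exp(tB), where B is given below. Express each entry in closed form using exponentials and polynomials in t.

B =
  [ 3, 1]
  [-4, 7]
e^{tB} =
  [-2*t*exp(5*t) + exp(5*t), t*exp(5*t)]
  [-4*t*exp(5*t), 2*t*exp(5*t) + exp(5*t)]

Strategy: write B = P · J · P⁻¹ where J is a Jordan canonical form, so e^{tB} = P · e^{tJ} · P⁻¹, and e^{tJ} can be computed block-by-block.

B has Jordan form
J =
  [5, 1]
  [0, 5]
(up to reordering of blocks).

Per-block formulas:
  For a 2×2 Jordan block J_2(5): exp(t · J_2(5)) = e^(5t)·(I + t·N), where N is the 2×2 nilpotent shift.

After assembling e^{tJ} and conjugating by P, we get:

e^{tB} =
  [-2*t*exp(5*t) + exp(5*t), t*exp(5*t)]
  [-4*t*exp(5*t), 2*t*exp(5*t) + exp(5*t)]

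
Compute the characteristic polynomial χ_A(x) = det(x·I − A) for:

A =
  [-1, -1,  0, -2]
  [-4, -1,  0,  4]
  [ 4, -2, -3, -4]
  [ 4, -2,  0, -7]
x^4 + 12*x^3 + 54*x^2 + 108*x + 81

Expanding det(x·I − A) (e.g. by cofactor expansion or by noting that A is similar to its Jordan form J, which has the same characteristic polynomial as A) gives
  χ_A(x) = x^4 + 12*x^3 + 54*x^2 + 108*x + 81
which factors as (x + 3)^4. The eigenvalues (with algebraic multiplicities) are λ = -3 with multiplicity 4.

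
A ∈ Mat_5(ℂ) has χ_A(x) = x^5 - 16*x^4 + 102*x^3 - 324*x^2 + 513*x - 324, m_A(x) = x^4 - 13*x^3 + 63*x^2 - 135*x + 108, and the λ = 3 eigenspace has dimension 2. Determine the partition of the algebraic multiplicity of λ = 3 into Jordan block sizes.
Block sizes for λ = 3: [3, 1]

Step 1 — from the characteristic polynomial, algebraic multiplicity of λ = 3 is 4. From dim ker(A − (3)·I) = 2, there are exactly 2 Jordan blocks for λ = 3.
Step 2 — from the minimal polynomial, the factor (x − 3)^3 tells us the largest block for λ = 3 has size 3.
Step 3 — with total size 4, 2 blocks, and largest block 3, the block sizes (in nonincreasing order) are [3, 1].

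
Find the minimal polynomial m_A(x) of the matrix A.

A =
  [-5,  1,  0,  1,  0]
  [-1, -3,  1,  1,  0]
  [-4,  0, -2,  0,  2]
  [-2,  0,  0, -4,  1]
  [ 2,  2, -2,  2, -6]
x^3 + 12*x^2 + 48*x + 64

The characteristic polynomial is χ_A(x) = (x + 4)^5, so the eigenvalues are known. The minimal polynomial is
  m_A(x) = Π_λ (x − λ)^{k_λ}
where k_λ is the size of the *largest* Jordan block for λ (equivalently, the smallest k with (A − λI)^k v = 0 for every generalised eigenvector v of λ).

  λ = -4: largest Jordan block has size 3, contributing (x + 4)^3

So m_A(x) = (x + 4)^3 = x^3 + 12*x^2 + 48*x + 64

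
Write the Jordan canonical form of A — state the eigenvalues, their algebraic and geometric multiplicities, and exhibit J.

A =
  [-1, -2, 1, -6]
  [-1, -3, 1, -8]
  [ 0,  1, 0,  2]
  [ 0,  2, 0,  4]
J_3(0) ⊕ J_1(0)

The characteristic polynomial is
  det(x·I − A) = x^4

Eigenvalues and multiplicities (the geometric multiplicity of λ is n − rank(A − λI), which equals the number of Jordan blocks for λ):
  λ = 0: algebraic multiplicity = 4, geometric multiplicity = 2

Determining the block sizes for each eigenvalue:
  λ = 0: with am = 4 and gm = 2, the partition is not yet determined (e.g. several partitions of 4 into 2 parts exist). Let N = A − (0)·I. Computing rank(N^1) = 2, rank(N^2) = 1, rank(N^3) = 0; the number of blocks of size ≥ j is rank(N^{j−1}) − rank(N^j), giving [2, 1, 1]. So we have 1 block(s) of size 3, 1 block(s) of size 1 → block sizes [3, 1]

Assembling the blocks gives a Jordan form
J =
  [0, 1, 0, 0]
  [0, 0, 1, 0]
  [0, 0, 0, 0]
  [0, 0, 0, 0]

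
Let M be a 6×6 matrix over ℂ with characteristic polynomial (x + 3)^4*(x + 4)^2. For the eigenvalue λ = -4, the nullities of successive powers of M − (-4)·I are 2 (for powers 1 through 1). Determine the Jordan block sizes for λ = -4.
Block sizes for λ = -4: [1, 1]

From the dimensions of kernels of powers, the number of Jordan blocks of size at least j is d_j − d_{j−1} where d_j = dim ker(N^j) (with d_0 = 0). Computing the differences gives [2].
The number of blocks of size exactly k is (#blocks of size ≥ k) − (#blocks of size ≥ k + 1), so the partition is: 2 block(s) of size 1.
In nonincreasing order the block sizes are [1, 1].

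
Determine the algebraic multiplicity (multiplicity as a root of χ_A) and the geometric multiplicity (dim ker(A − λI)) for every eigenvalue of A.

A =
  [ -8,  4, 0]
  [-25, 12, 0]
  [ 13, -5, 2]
λ = 2: alg = 3, geom = 1

Step 1 — factor the characteristic polynomial to read off the algebraic multiplicities:
  χ_A(x) = (x - 2)^3

Step 2 — compute geometric multiplicities via the rank-nullity identity g(λ) = n − rank(A − λI):
  rank(A − (2)·I) = 2, so dim ker(A − (2)·I) = n − 2 = 1

Summary:
  λ = 2: algebraic multiplicity = 3, geometric multiplicity = 1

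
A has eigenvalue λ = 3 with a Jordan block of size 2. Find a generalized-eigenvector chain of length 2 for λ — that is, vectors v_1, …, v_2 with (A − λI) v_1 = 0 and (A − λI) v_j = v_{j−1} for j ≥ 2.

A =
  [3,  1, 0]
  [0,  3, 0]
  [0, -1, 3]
A Jordan chain for λ = 3 of length 2:
v_1 = (1, 0, -1)ᵀ
v_2 = (0, 1, 0)ᵀ

Let N = A − (3)·I. We want v_2 with N^2 v_2 = 0 but N^1 v_2 ≠ 0; then v_{j-1} := N · v_j for j = 2, …, 2.

Pick v_2 = (0, 1, 0)ᵀ.
Then v_1 = N · v_2 = (1, 0, -1)ᵀ.

Sanity check: (A − (3)·I) v_1 = (0, 0, 0)ᵀ = 0. ✓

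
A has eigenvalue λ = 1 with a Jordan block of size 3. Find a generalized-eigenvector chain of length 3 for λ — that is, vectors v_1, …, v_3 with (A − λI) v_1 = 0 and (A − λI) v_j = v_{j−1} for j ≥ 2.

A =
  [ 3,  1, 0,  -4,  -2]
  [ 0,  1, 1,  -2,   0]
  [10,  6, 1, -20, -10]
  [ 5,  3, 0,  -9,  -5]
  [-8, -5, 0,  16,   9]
A Jordan chain for λ = 1 of length 3:
v_1 = (1, 0, 6, 3, -5)ᵀ
v_2 = (0, 1, 0, 0, 0)ᵀ
v_3 = (0, 0, 1, 0, 0)ᵀ

Let N = A − (1)·I. We want v_3 with N^3 v_3 = 0 but N^2 v_3 ≠ 0; then v_{j-1} := N · v_j for j = 3, …, 2.

Pick v_3 = (0, 0, 1, 0, 0)ᵀ.
Then v_2 = N · v_3 = (0, 1, 0, 0, 0)ᵀ.
Then v_1 = N · v_2 = (1, 0, 6, 3, -5)ᵀ.

Sanity check: (A − (1)·I) v_1 = (0, 0, 0, 0, 0)ᵀ = 0. ✓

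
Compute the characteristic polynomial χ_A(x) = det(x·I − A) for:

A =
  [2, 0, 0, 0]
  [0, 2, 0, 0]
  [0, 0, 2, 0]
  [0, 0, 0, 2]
x^4 - 8*x^3 + 24*x^2 - 32*x + 16

Expanding det(x·I − A) (e.g. by cofactor expansion or by noting that A is similar to its Jordan form J, which has the same characteristic polynomial as A) gives
  χ_A(x) = x^4 - 8*x^3 + 24*x^2 - 32*x + 16
which factors as (x - 2)^4. The eigenvalues (with algebraic multiplicities) are λ = 2 with multiplicity 4.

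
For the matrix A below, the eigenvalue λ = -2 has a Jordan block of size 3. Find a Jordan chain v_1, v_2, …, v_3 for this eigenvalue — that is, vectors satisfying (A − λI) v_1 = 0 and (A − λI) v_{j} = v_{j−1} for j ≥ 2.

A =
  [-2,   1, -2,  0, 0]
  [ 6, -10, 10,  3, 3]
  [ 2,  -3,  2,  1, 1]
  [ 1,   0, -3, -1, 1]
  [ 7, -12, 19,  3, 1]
A Jordan chain for λ = -2 of length 3:
v_1 = (2, -4, -2, 2, -10)ᵀ
v_2 = (0, 6, 2, 1, 7)ᵀ
v_3 = (1, 0, 0, 0, 0)ᵀ

Let N = A − (-2)·I. We want v_3 with N^3 v_3 = 0 but N^2 v_3 ≠ 0; then v_{j-1} := N · v_j for j = 3, …, 2.

Pick v_3 = (1, 0, 0, 0, 0)ᵀ.
Then v_2 = N · v_3 = (0, 6, 2, 1, 7)ᵀ.
Then v_1 = N · v_2 = (2, -4, -2, 2, -10)ᵀ.

Sanity check: (A − (-2)·I) v_1 = (0, 0, 0, 0, 0)ᵀ = 0. ✓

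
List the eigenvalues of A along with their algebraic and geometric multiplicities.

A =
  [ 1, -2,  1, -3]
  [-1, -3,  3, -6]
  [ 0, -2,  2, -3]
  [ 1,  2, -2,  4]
λ = 1: alg = 4, geom = 2

Step 1 — factor the characteristic polynomial to read off the algebraic multiplicities:
  χ_A(x) = (x - 1)^4

Step 2 — compute geometric multiplicities via the rank-nullity identity g(λ) = n − rank(A − λI):
  rank(A − (1)·I) = 2, so dim ker(A − (1)·I) = n − 2 = 2

Summary:
  λ = 1: algebraic multiplicity = 4, geometric multiplicity = 2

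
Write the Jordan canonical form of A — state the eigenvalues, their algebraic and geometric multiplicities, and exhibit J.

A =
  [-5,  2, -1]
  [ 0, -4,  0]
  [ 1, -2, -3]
J_2(-4) ⊕ J_1(-4)

The characteristic polynomial is
  det(x·I − A) = x^3 + 12*x^2 + 48*x + 64 = (x + 4)^3

Eigenvalues and multiplicities (the geometric multiplicity of λ is n − rank(A − λI), which equals the number of Jordan blocks for λ):
  λ = -4: algebraic multiplicity = 3, geometric multiplicity = 2

Determining the block sizes for each eigenvalue:
  λ = -4: 2 blocks summing to 3 forces exactly one block of size 2 and the rest size 1 → block sizes [2, 1]

Assembling the blocks gives a Jordan form
J =
  [-4,  1,  0]
  [ 0, -4,  0]
  [ 0,  0, -4]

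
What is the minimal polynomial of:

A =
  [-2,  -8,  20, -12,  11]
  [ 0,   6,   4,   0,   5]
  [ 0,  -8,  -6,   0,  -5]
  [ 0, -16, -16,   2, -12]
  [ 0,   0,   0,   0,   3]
x^3 - 3*x^2 - 4*x + 12

The characteristic polynomial is χ_A(x) = (x - 3)*(x - 2)^2*(x + 2)^2, so the eigenvalues are known. The minimal polynomial is
  m_A(x) = Π_λ (x − λ)^{k_λ}
where k_λ is the size of the *largest* Jordan block for λ (equivalently, the smallest k with (A − λI)^k v = 0 for every generalised eigenvector v of λ).

  λ = -2: largest Jordan block has size 1, contributing (x + 2)
  λ = 2: largest Jordan block has size 1, contributing (x − 2)
  λ = 3: largest Jordan block has size 1, contributing (x − 3)

So m_A(x) = (x - 3)*(x - 2)*(x + 2) = x^3 - 3*x^2 - 4*x + 12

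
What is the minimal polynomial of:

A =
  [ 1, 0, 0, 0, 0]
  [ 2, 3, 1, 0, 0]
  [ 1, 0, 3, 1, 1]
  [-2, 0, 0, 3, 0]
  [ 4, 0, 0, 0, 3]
x^4 - 10*x^3 + 36*x^2 - 54*x + 27

The characteristic polynomial is χ_A(x) = (x - 3)^4*(x - 1), so the eigenvalues are known. The minimal polynomial is
  m_A(x) = Π_λ (x − λ)^{k_λ}
where k_λ is the size of the *largest* Jordan block for λ (equivalently, the smallest k with (A − λI)^k v = 0 for every generalised eigenvector v of λ).

  λ = 1: largest Jordan block has size 1, contributing (x − 1)
  λ = 3: largest Jordan block has size 3, contributing (x − 3)^3

So m_A(x) = (x - 3)^3*(x - 1) = x^4 - 10*x^3 + 36*x^2 - 54*x + 27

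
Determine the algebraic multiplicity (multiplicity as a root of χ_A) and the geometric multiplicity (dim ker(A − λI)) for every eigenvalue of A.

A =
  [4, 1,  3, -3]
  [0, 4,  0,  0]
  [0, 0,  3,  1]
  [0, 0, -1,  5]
λ = 4: alg = 4, geom = 2

Step 1 — factor the characteristic polynomial to read off the algebraic multiplicities:
  χ_A(x) = (x - 4)^4

Step 2 — compute geometric multiplicities via the rank-nullity identity g(λ) = n − rank(A − λI):
  rank(A − (4)·I) = 2, so dim ker(A − (4)·I) = n − 2 = 2

Summary:
  λ = 4: algebraic multiplicity = 4, geometric multiplicity = 2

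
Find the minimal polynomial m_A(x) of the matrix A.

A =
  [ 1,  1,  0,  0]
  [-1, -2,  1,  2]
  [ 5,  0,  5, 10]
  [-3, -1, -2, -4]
x^3

The characteristic polynomial is χ_A(x) = x^4, so the eigenvalues are known. The minimal polynomial is
  m_A(x) = Π_λ (x − λ)^{k_λ}
where k_λ is the size of the *largest* Jordan block for λ (equivalently, the smallest k with (A − λI)^k v = 0 for every generalised eigenvector v of λ).

  λ = 0: largest Jordan block has size 3, contributing (x − 0)^3

So m_A(x) = x^3 = x^3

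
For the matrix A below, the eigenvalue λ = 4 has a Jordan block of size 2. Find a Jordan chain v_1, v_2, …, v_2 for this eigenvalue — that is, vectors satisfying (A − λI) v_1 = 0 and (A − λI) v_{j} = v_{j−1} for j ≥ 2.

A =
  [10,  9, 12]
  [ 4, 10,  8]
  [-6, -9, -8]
A Jordan chain for λ = 4 of length 2:
v_1 = (6, 4, -6)ᵀ
v_2 = (1, 0, 0)ᵀ

Let N = A − (4)·I. We want v_2 with N^2 v_2 = 0 but N^1 v_2 ≠ 0; then v_{j-1} := N · v_j for j = 2, …, 2.

Pick v_2 = (1, 0, 0)ᵀ.
Then v_1 = N · v_2 = (6, 4, -6)ᵀ.

Sanity check: (A − (4)·I) v_1 = (0, 0, 0)ᵀ = 0. ✓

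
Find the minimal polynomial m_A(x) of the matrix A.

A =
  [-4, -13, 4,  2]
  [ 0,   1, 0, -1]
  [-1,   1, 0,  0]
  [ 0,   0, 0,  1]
x^4 + 2*x^3 - 3*x^2 - 4*x + 4

The characteristic polynomial is χ_A(x) = (x - 1)^2*(x + 2)^2, so the eigenvalues are known. The minimal polynomial is
  m_A(x) = Π_λ (x − λ)^{k_λ}
where k_λ is the size of the *largest* Jordan block for λ (equivalently, the smallest k with (A − λI)^k v = 0 for every generalised eigenvector v of λ).

  λ = -2: largest Jordan block has size 2, contributing (x + 2)^2
  λ = 1: largest Jordan block has size 2, contributing (x − 1)^2

So m_A(x) = (x - 1)^2*(x + 2)^2 = x^4 + 2*x^3 - 3*x^2 - 4*x + 4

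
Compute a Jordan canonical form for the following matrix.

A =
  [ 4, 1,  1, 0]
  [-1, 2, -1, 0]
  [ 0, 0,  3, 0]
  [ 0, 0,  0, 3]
J_2(3) ⊕ J_1(3) ⊕ J_1(3)

The characteristic polynomial is
  det(x·I − A) = x^4 - 12*x^3 + 54*x^2 - 108*x + 81 = (x - 3)^4

Eigenvalues and multiplicities (the geometric multiplicity of λ is n − rank(A − λI), which equals the number of Jordan blocks for λ):
  λ = 3: algebraic multiplicity = 4, geometric multiplicity = 3

Determining the block sizes for each eigenvalue:
  λ = 3: 3 blocks summing to 4 forces exactly one block of size 2 and the rest size 1 → block sizes [2, 1, 1]

Assembling the blocks gives a Jordan form
J =
  [3, 1, 0, 0]
  [0, 3, 0, 0]
  [0, 0, 3, 0]
  [0, 0, 0, 3]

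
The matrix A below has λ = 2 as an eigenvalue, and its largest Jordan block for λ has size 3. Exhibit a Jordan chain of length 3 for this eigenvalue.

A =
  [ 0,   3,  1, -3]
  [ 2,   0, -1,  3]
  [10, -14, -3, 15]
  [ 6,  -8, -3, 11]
A Jordan chain for λ = 2 of length 3:
v_1 = (2, 0, -8, -4)ᵀ
v_2 = (-2, 2, 10, 6)ᵀ
v_3 = (1, 0, 0, 0)ᵀ

Let N = A − (2)·I. We want v_3 with N^3 v_3 = 0 but N^2 v_3 ≠ 0; then v_{j-1} := N · v_j for j = 3, …, 2.

Pick v_3 = (1, 0, 0, 0)ᵀ.
Then v_2 = N · v_3 = (-2, 2, 10, 6)ᵀ.
Then v_1 = N · v_2 = (2, 0, -8, -4)ᵀ.

Sanity check: (A − (2)·I) v_1 = (0, 0, 0, 0)ᵀ = 0. ✓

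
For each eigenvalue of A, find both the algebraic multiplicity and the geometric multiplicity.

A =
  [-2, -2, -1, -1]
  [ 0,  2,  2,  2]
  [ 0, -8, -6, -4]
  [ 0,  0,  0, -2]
λ = -2: alg = 4, geom = 3

Step 1 — factor the characteristic polynomial to read off the algebraic multiplicities:
  χ_A(x) = (x + 2)^4

Step 2 — compute geometric multiplicities via the rank-nullity identity g(λ) = n − rank(A − λI):
  rank(A − (-2)·I) = 1, so dim ker(A − (-2)·I) = n − 1 = 3

Summary:
  λ = -2: algebraic multiplicity = 4, geometric multiplicity = 3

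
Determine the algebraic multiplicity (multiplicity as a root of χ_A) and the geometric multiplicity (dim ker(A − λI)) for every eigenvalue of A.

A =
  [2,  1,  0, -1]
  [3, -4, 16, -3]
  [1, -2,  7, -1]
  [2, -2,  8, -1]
λ = 1: alg = 4, geom = 2

Step 1 — factor the characteristic polynomial to read off the algebraic multiplicities:
  χ_A(x) = (x - 1)^4

Step 2 — compute geometric multiplicities via the rank-nullity identity g(λ) = n − rank(A − λI):
  rank(A − (1)·I) = 2, so dim ker(A − (1)·I) = n − 2 = 2

Summary:
  λ = 1: algebraic multiplicity = 4, geometric multiplicity = 2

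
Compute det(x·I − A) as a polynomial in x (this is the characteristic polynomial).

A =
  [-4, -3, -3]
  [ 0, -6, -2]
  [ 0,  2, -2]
x^3 + 12*x^2 + 48*x + 64

Expanding det(x·I − A) (e.g. by cofactor expansion or by noting that A is similar to its Jordan form J, which has the same characteristic polynomial as A) gives
  χ_A(x) = x^3 + 12*x^2 + 48*x + 64
which factors as (x + 4)^3. The eigenvalues (with algebraic multiplicities) are λ = -4 with multiplicity 3.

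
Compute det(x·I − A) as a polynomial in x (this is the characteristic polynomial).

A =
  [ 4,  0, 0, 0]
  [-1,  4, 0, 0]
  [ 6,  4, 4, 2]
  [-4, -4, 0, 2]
x^4 - 14*x^3 + 72*x^2 - 160*x + 128

Expanding det(x·I − A) (e.g. by cofactor expansion or by noting that A is similar to its Jordan form J, which has the same characteristic polynomial as A) gives
  χ_A(x) = x^4 - 14*x^3 + 72*x^2 - 160*x + 128
which factors as (x - 4)^3*(x - 2). The eigenvalues (with algebraic multiplicities) are λ = 2 with multiplicity 1, λ = 4 with multiplicity 3.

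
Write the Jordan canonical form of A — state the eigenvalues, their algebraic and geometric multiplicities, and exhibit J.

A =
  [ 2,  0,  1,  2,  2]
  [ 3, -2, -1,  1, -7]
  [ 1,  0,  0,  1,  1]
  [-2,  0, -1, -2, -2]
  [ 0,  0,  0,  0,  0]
J_1(-2) ⊕ J_3(0) ⊕ J_1(0)

The characteristic polynomial is
  det(x·I − A) = x^5 + 2*x^4 = x^4*(x + 2)

Eigenvalues and multiplicities (the geometric multiplicity of λ is n − rank(A − λI), which equals the number of Jordan blocks for λ):
  λ = -2: algebraic multiplicity = 1, geometric multiplicity = 1
  λ = 0: algebraic multiplicity = 4, geometric multiplicity = 2

Determining the block sizes for each eigenvalue:
  λ = -2: one block (gm = 1), so the single block has size am = 1 → block sizes [1]
  λ = 0: with am = 4 and gm = 2, the partition is not yet determined (e.g. several partitions of 4 into 2 parts exist). Let N = A − (0)·I. Computing rank(N^1) = 3, rank(N^2) = 2, rank(N^3) = 1; the number of blocks of size ≥ j is rank(N^{j−1}) − rank(N^j), giving [2, 1, 1]. So we have 1 block(s) of size 3, 1 block(s) of size 1 → block sizes [3, 1]

Assembling the blocks gives a Jordan form
J =
  [-2, 0, 0, 0, 0]
  [ 0, 0, 1, 0, 0]
  [ 0, 0, 0, 1, 0]
  [ 0, 0, 0, 0, 0]
  [ 0, 0, 0, 0, 0]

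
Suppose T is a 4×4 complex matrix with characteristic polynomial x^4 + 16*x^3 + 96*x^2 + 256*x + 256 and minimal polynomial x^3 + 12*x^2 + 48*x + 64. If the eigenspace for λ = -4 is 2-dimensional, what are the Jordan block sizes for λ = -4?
Block sizes for λ = -4: [3, 1]

Step 1 — from the characteristic polynomial, algebraic multiplicity of λ = -4 is 4. From dim ker(T − (-4)·I) = 2, there are exactly 2 Jordan blocks for λ = -4.
Step 2 — from the minimal polynomial, the factor (x + 4)^3 tells us the largest block for λ = -4 has size 3.
Step 3 — with total size 4, 2 blocks, and largest block 3, the block sizes (in nonincreasing order) are [3, 1].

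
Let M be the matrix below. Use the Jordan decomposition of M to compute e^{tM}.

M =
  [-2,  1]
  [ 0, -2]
e^{tM} =
  [exp(-2*t), t*exp(-2*t)]
  [0, exp(-2*t)]

Strategy: write M = P · J · P⁻¹ where J is a Jordan canonical form, so e^{tM} = P · e^{tJ} · P⁻¹, and e^{tJ} can be computed block-by-block.

M has Jordan form
J =
  [-2,  1]
  [ 0, -2]
(up to reordering of blocks).

Per-block formulas:
  For a 2×2 Jordan block J_2(-2): exp(t · J_2(-2)) = e^(-2t)·(I + t·N), where N is the 2×2 nilpotent shift.

After assembling e^{tJ} and conjugating by P, we get:

e^{tM} =
  [exp(-2*t), t*exp(-2*t)]
  [0, exp(-2*t)]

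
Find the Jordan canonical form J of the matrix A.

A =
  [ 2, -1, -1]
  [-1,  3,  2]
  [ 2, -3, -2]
J_3(1)

The characteristic polynomial is
  det(x·I − A) = x^3 - 3*x^2 + 3*x - 1 = (x - 1)^3

Eigenvalues and multiplicities (the geometric multiplicity of λ is n − rank(A − λI), which equals the number of Jordan blocks for λ):
  λ = 1: algebraic multiplicity = 3, geometric multiplicity = 1

Determining the block sizes for each eigenvalue:
  λ = 1: one block (gm = 1), so the single block has size am = 3 → block sizes [3]

Assembling the blocks gives a Jordan form
J =
  [1, 1, 0]
  [0, 1, 1]
  [0, 0, 1]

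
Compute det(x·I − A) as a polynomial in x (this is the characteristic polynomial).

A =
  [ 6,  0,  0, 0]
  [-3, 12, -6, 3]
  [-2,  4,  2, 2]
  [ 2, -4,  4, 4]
x^4 - 24*x^3 + 216*x^2 - 864*x + 1296

Expanding det(x·I − A) (e.g. by cofactor expansion or by noting that A is similar to its Jordan form J, which has the same characteristic polynomial as A) gives
  χ_A(x) = x^4 - 24*x^3 + 216*x^2 - 864*x + 1296
which factors as (x - 6)^4. The eigenvalues (with algebraic multiplicities) are λ = 6 with multiplicity 4.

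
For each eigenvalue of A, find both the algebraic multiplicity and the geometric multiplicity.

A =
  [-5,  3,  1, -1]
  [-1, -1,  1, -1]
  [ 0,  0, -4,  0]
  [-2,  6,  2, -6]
λ = -4: alg = 4, geom = 3

Step 1 — factor the characteristic polynomial to read off the algebraic multiplicities:
  χ_A(x) = (x + 4)^4

Step 2 — compute geometric multiplicities via the rank-nullity identity g(λ) = n − rank(A − λI):
  rank(A − (-4)·I) = 1, so dim ker(A − (-4)·I) = n − 1 = 3

Summary:
  λ = -4: algebraic multiplicity = 4, geometric multiplicity = 3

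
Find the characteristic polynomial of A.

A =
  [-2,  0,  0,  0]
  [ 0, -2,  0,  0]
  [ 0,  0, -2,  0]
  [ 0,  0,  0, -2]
x^4 + 8*x^3 + 24*x^2 + 32*x + 16

Expanding det(x·I − A) (e.g. by cofactor expansion or by noting that A is similar to its Jordan form J, which has the same characteristic polynomial as A) gives
  χ_A(x) = x^4 + 8*x^3 + 24*x^2 + 32*x + 16
which factors as (x + 2)^4. The eigenvalues (with algebraic multiplicities) are λ = -2 with multiplicity 4.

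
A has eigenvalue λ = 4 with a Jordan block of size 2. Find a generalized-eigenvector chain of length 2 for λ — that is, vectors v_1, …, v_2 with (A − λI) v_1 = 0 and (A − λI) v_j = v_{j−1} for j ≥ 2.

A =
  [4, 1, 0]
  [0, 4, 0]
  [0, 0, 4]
A Jordan chain for λ = 4 of length 2:
v_1 = (1, 0, 0)ᵀ
v_2 = (0, 1, 0)ᵀ

Let N = A − (4)·I. We want v_2 with N^2 v_2 = 0 but N^1 v_2 ≠ 0; then v_{j-1} := N · v_j for j = 2, …, 2.

Pick v_2 = (0, 1, 0)ᵀ.
Then v_1 = N · v_2 = (1, 0, 0)ᵀ.

Sanity check: (A − (4)·I) v_1 = (0, 0, 0)ᵀ = 0. ✓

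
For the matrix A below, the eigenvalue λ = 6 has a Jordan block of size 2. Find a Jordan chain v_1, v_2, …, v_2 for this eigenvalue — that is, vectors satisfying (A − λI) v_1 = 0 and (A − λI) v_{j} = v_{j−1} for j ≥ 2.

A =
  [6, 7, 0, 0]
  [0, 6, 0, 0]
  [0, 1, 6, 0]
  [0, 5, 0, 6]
A Jordan chain for λ = 6 of length 2:
v_1 = (7, 0, 1, 5)ᵀ
v_2 = (0, 1, 0, 0)ᵀ

Let N = A − (6)·I. We want v_2 with N^2 v_2 = 0 but N^1 v_2 ≠ 0; then v_{j-1} := N · v_j for j = 2, …, 2.

Pick v_2 = (0, 1, 0, 0)ᵀ.
Then v_1 = N · v_2 = (7, 0, 1, 5)ᵀ.

Sanity check: (A − (6)·I) v_1 = (0, 0, 0, 0)ᵀ = 0. ✓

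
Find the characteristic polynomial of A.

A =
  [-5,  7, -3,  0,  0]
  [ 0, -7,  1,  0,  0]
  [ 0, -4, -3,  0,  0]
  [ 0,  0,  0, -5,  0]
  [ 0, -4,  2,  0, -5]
x^5 + 25*x^4 + 250*x^3 + 1250*x^2 + 3125*x + 3125

Expanding det(x·I − A) (e.g. by cofactor expansion or by noting that A is similar to its Jordan form J, which has the same characteristic polynomial as A) gives
  χ_A(x) = x^5 + 25*x^4 + 250*x^3 + 1250*x^2 + 3125*x + 3125
which factors as (x + 5)^5. The eigenvalues (with algebraic multiplicities) are λ = -5 with multiplicity 5.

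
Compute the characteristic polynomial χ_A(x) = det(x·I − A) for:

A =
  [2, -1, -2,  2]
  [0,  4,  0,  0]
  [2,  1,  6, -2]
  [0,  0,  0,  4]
x^4 - 16*x^3 + 96*x^2 - 256*x + 256

Expanding det(x·I − A) (e.g. by cofactor expansion or by noting that A is similar to its Jordan form J, which has the same characteristic polynomial as A) gives
  χ_A(x) = x^4 - 16*x^3 + 96*x^2 - 256*x + 256
which factors as (x - 4)^4. The eigenvalues (with algebraic multiplicities) are λ = 4 with multiplicity 4.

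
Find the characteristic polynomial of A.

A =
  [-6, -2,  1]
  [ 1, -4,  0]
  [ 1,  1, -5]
x^3 + 15*x^2 + 75*x + 125

Expanding det(x·I − A) (e.g. by cofactor expansion or by noting that A is similar to its Jordan form J, which has the same characteristic polynomial as A) gives
  χ_A(x) = x^3 + 15*x^2 + 75*x + 125
which factors as (x + 5)^3. The eigenvalues (with algebraic multiplicities) are λ = -5 with multiplicity 3.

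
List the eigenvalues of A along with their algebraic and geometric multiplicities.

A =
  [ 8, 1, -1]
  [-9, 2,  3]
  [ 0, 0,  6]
λ = 5: alg = 2, geom = 1; λ = 6: alg = 1, geom = 1

Step 1 — factor the characteristic polynomial to read off the algebraic multiplicities:
  χ_A(x) = (x - 6)*(x - 5)^2

Step 2 — compute geometric multiplicities via the rank-nullity identity g(λ) = n − rank(A − λI):
  rank(A − (5)·I) = 2, so dim ker(A − (5)·I) = n − 2 = 1
  rank(A − (6)·I) = 2, so dim ker(A − (6)·I) = n − 2 = 1

Summary:
  λ = 5: algebraic multiplicity = 2, geometric multiplicity = 1
  λ = 6: algebraic multiplicity = 1, geometric multiplicity = 1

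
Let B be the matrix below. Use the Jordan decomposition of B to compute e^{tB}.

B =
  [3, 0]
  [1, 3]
e^{tB} =
  [exp(3*t), 0]
  [t*exp(3*t), exp(3*t)]

Strategy: write B = P · J · P⁻¹ where J is a Jordan canonical form, so e^{tB} = P · e^{tJ} · P⁻¹, and e^{tJ} can be computed block-by-block.

B has Jordan form
J =
  [3, 1]
  [0, 3]
(up to reordering of blocks).

Per-block formulas:
  For a 2×2 Jordan block J_2(3): exp(t · J_2(3)) = e^(3t)·(I + t·N), where N is the 2×2 nilpotent shift.

After assembling e^{tJ} and conjugating by P, we get:

e^{tB} =
  [exp(3*t), 0]
  [t*exp(3*t), exp(3*t)]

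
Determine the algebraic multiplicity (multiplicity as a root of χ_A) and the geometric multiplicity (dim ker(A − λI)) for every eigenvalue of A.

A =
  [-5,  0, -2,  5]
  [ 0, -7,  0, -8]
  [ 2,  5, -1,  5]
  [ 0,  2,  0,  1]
λ = -3: alg = 4, geom = 2

Step 1 — factor the characteristic polynomial to read off the algebraic multiplicities:
  χ_A(x) = (x + 3)^4

Step 2 — compute geometric multiplicities via the rank-nullity identity g(λ) = n − rank(A − λI):
  rank(A − (-3)·I) = 2, so dim ker(A − (-3)·I) = n − 2 = 2

Summary:
  λ = -3: algebraic multiplicity = 4, geometric multiplicity = 2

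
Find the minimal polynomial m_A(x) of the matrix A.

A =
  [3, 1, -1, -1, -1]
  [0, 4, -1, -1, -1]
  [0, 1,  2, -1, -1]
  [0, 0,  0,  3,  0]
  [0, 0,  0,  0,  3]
x^2 - 6*x + 9

The characteristic polynomial is χ_A(x) = (x - 3)^5, so the eigenvalues are known. The minimal polynomial is
  m_A(x) = Π_λ (x − λ)^{k_λ}
where k_λ is the size of the *largest* Jordan block for λ (equivalently, the smallest k with (A − λI)^k v = 0 for every generalised eigenvector v of λ).

  λ = 3: largest Jordan block has size 2, contributing (x − 3)^2

So m_A(x) = (x - 3)^2 = x^2 - 6*x + 9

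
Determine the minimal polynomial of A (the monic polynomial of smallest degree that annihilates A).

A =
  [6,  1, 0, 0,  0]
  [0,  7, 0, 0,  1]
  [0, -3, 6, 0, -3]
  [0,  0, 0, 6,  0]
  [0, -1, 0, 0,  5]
x^3 - 18*x^2 + 108*x - 216

The characteristic polynomial is χ_A(x) = (x - 6)^5, so the eigenvalues are known. The minimal polynomial is
  m_A(x) = Π_λ (x − λ)^{k_λ}
where k_λ is the size of the *largest* Jordan block for λ (equivalently, the smallest k with (A − λI)^k v = 0 for every generalised eigenvector v of λ).

  λ = 6: largest Jordan block has size 3, contributing (x − 6)^3

So m_A(x) = (x - 6)^3 = x^3 - 18*x^2 + 108*x - 216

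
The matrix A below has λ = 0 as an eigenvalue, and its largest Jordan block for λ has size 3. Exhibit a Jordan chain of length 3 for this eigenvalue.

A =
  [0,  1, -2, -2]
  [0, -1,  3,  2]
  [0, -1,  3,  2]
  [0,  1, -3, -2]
A Jordan chain for λ = 0 of length 3:
v_1 = (-1, 0, 0, 0)ᵀ
v_2 = (1, -1, -1, 1)ᵀ
v_3 = (0, 1, 0, 0)ᵀ

Let N = A − (0)·I. We want v_3 with N^3 v_3 = 0 but N^2 v_3 ≠ 0; then v_{j-1} := N · v_j for j = 3, …, 2.

Pick v_3 = (0, 1, 0, 0)ᵀ.
Then v_2 = N · v_3 = (1, -1, -1, 1)ᵀ.
Then v_1 = N · v_2 = (-1, 0, 0, 0)ᵀ.

Sanity check: (A − (0)·I) v_1 = (0, 0, 0, 0)ᵀ = 0. ✓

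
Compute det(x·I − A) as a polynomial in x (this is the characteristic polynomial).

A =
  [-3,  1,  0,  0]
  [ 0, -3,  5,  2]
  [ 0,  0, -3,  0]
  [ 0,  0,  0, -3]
x^4 + 12*x^3 + 54*x^2 + 108*x + 81

Expanding det(x·I − A) (e.g. by cofactor expansion or by noting that A is similar to its Jordan form J, which has the same characteristic polynomial as A) gives
  χ_A(x) = x^4 + 12*x^3 + 54*x^2 + 108*x + 81
which factors as (x + 3)^4. The eigenvalues (with algebraic multiplicities) are λ = -3 with multiplicity 4.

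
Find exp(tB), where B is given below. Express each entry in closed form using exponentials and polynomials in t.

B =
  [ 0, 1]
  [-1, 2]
e^{tB} =
  [-t*exp(t) + exp(t), t*exp(t)]
  [-t*exp(t), t*exp(t) + exp(t)]

Strategy: write B = P · J · P⁻¹ where J is a Jordan canonical form, so e^{tB} = P · e^{tJ} · P⁻¹, and e^{tJ} can be computed block-by-block.

B has Jordan form
J =
  [1, 1]
  [0, 1]
(up to reordering of blocks).

Per-block formulas:
  For a 2×2 Jordan block J_2(1): exp(t · J_2(1)) = e^(1t)·(I + t·N), where N is the 2×2 nilpotent shift.

After assembling e^{tJ} and conjugating by P, we get:

e^{tB} =
  [-t*exp(t) + exp(t), t*exp(t)]
  [-t*exp(t), t*exp(t) + exp(t)]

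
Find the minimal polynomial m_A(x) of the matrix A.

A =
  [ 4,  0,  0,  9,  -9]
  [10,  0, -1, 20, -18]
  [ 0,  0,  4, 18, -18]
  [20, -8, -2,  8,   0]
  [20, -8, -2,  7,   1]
x^3 - 9*x^2 + 24*x - 16

The characteristic polynomial is χ_A(x) = (x - 4)^4*(x - 1), so the eigenvalues are known. The minimal polynomial is
  m_A(x) = Π_λ (x − λ)^{k_λ}
where k_λ is the size of the *largest* Jordan block for λ (equivalently, the smallest k with (A − λI)^k v = 0 for every generalised eigenvector v of λ).

  λ = 1: largest Jordan block has size 1, contributing (x − 1)
  λ = 4: largest Jordan block has size 2, contributing (x − 4)^2

So m_A(x) = (x - 4)^2*(x - 1) = x^3 - 9*x^2 + 24*x - 16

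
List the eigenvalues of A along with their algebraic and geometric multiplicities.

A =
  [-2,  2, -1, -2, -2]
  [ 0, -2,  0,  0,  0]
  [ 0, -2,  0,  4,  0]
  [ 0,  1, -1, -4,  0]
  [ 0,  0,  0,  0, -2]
λ = -2: alg = 5, geom = 3

Step 1 — factor the characteristic polynomial to read off the algebraic multiplicities:
  χ_A(x) = (x + 2)^5

Step 2 — compute geometric multiplicities via the rank-nullity identity g(λ) = n − rank(A − λI):
  rank(A − (-2)·I) = 2, so dim ker(A − (-2)·I) = n − 2 = 3

Summary:
  λ = -2: algebraic multiplicity = 5, geometric multiplicity = 3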